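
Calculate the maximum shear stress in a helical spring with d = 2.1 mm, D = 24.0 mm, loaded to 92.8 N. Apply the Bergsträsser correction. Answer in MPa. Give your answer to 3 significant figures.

684 MPa

Spring index C = D/d = 24.0/2.1 = 11.4286
K_B = (4C+2)/(4C−3) = 47.714/42.714 = 1.1171
τ₀ = 8FD/(πd³) = 8·92.8·24.0/(π·2.1³) = 17817.6/29.094 = 612.41 MPa
τ_max = K·τ₀ = 1.1171 × 612.41 = 684.1 MPa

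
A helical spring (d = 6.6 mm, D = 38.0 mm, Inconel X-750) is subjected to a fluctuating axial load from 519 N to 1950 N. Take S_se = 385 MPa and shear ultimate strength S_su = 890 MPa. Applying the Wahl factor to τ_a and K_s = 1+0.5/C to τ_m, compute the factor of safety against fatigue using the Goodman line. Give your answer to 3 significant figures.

0.770

C = D/d = 38.0/6.6 = 5.7576; K_W = (4C−1)/(4C−4)+0.615/C = 1.2645; K_s = 1+0.5/C = 1.0868
F_a = (F_max−F_min)/2 = 715.5 N; F_m = (F_max+F_min)/2 = 1234.5 N
τ_a = K_W·8F_aD/(πd³) = 1.2645 × 240.82 = 304.51 MPa
τ_m = K_s·8F_mD/(πd³) = 1.0868 × 415.51 = 451.6 MPa
Goodman: 1/n_f = τ_a/S_se + τ_m/S_su = 304.51/385 + 451.6/890 = 0.79094 + 0.50741 = 1.2984
n_f = 1/1.2984 = 0.7702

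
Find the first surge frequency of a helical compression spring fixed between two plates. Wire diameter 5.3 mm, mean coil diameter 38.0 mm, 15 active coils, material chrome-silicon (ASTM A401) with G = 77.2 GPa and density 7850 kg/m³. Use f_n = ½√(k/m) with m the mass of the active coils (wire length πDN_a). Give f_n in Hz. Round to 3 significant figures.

86.4 Hz

k = Gd⁴/(8D³N_a) = (77.2×10³)(5.3⁴)/(8·38.0³·15) = 9.251 N/mm = 9251 N/m
Wire length L = πDN_a = π·38.0·15 = 1790.7 mm
m = ρ·(πd²/4)·L = 7850 × 22.062×10⁻⁶ m² × 1.7907 m = 0.31012 kg
f_n = ½√(k/m) = 0.5·√(9251/0.31012) = 0.5·√(29830) = 86.357 Hz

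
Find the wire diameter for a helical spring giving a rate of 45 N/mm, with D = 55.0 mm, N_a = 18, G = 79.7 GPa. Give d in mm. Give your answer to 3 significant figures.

10.8 mm

d = (8D³N_a·k / G)^(1/4) = (8·55.0³·18·45 / (79.7×10³))^0.25
  = (13527)^0.25 = 10.7845 mm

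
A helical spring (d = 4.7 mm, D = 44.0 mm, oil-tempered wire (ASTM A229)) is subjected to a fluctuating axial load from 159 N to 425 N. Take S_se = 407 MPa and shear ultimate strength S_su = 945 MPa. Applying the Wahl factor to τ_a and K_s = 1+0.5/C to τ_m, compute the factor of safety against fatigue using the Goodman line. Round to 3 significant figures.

C = D/d = 44.0/4.7 = 9.3617; K_W = (4C−1)/(4C−4)+0.615/C = 1.1554; K_s = 1+0.5/C = 1.0534
F_a = (F_max−F_min)/2 = 133 N; F_m = (F_max+F_min)/2 = 292 N
τ_a = K_W·8F_aD/(πd³) = 1.1554 × 143.53 = 165.84 MPa
τ_m = K_s·8F_mD/(πd³) = 1.0534 × 315.12 = 331.95 MPa
Goodman: 1/n_f = τ_a/S_se + τ_m/S_su = 165.84/407 + 331.95/945 = 0.40746 + 0.35128 = 0.75873
n_f = 1/0.75873 = 1.318

1.32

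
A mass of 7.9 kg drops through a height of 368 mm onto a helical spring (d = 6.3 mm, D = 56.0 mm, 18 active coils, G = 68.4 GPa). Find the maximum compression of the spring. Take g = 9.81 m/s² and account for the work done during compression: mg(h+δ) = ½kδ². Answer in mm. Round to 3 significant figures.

k = Gd⁴/(8D³N_a) = (68.4×10³)(6.3⁴)/(8·56.0³·18) = 4.2608 N/mm
W = mg = 7.9 × 9.81 = 77.499 N
½kδ² − Wδ − Wh = 0 → δ = (W + √(W² + 2kWh))/k
δ = (77.499 + √(6006.1 + 243033))/4.2608 = (77.499 + 499.04)/4.2608 = 135.31 mm

135 mm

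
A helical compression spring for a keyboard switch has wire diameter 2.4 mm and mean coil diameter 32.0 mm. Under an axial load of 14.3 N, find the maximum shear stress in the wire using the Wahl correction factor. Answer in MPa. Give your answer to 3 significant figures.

Spring index C = D/d = 32.0/2.4 = 13.3333
K_W = (4C−1)/(4C−4) + 0.615/C = 52.333/49.333 + 0.0461 = 1.1069
τ₀ = 8FD/(πd³) = 8·14.3·32.0/(π·2.4³) = 3660.8/43.429 = 84.293 MPa
τ_max = K·τ₀ = 1.1069 × 84.293 = 93.307 MPa

93.3 MPa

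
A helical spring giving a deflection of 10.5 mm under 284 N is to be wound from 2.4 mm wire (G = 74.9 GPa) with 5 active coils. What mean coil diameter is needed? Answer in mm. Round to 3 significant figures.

13.2 mm

Required rate k = F/δ = 284/10.5 = 27.048 N/mm
D = (Gd⁴/(8N_a·k))^(1/3) = (74.9×10³·2.4⁴/(8·5·27.048))^(1/3)
  = (2296.88)^(1/3) = 13.1941 mm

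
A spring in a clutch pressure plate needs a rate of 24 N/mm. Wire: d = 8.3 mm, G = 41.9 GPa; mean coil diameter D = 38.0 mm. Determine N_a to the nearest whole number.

19

N_a = Gd⁴/(8D³k) = (41.9×10³ × 8.3⁴)/(8 × 38.0³ × 24)
    = 1.9885e+08 / 1.05354e+07 = 18.87 → 19 coils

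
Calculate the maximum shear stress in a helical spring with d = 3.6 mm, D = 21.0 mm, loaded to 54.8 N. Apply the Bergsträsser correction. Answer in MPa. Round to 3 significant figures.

Spring index C = D/d = 21.0/3.6 = 5.8333
K_B = (4C+2)/(4C−3) = 25.333/20.333 = 1.2459
τ₀ = 8FD/(πd³) = 8·54.8·21.0/(π·3.6³) = 9206.4/146.57 = 62.811 MPa
τ_max = K·τ₀ = 1.2459 × 62.811 = 78.256 MPa

78.3 MPa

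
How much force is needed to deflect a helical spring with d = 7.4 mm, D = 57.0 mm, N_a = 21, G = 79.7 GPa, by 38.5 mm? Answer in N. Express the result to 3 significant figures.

k = Gd⁴/(8D³N_a) = (79.7×10³)(7.4⁴)/(8·57.0³·21) = 7.6816 N/mm
F = k·δ = 7.6816 × 38.5 = 295.74 N

296 N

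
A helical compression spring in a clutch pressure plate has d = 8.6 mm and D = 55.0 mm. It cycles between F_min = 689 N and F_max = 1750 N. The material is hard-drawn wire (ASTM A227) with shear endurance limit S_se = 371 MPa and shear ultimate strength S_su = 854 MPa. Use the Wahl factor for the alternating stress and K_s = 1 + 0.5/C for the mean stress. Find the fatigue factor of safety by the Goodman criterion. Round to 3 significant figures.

C = D/d = 55.0/8.6 = 6.3953; K_W = (4C−1)/(4C−4)+0.615/C = 1.2352; K_s = 1+0.5/C = 1.0782
F_a = (F_max−F_min)/2 = 530.5 N; F_m = (F_max+F_min)/2 = 1219.5 N
τ_a = K_W·8F_aD/(πd³) = 1.2352 × 116.81 = 144.28 MPa
τ_m = K_s·8F_mD/(πd³) = 1.0782 × 268.53 = 289.52 MPa
Goodman: 1/n_f = τ_a/S_se + τ_m/S_su = 144.28/371 + 289.52/854 = 0.38891 + 0.33902 = 0.72793
n_f = 1/0.72793 = 1.374

1.37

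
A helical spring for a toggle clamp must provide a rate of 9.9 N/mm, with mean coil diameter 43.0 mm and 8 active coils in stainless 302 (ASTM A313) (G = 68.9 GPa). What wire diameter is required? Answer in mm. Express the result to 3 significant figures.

d = (8D³N_a·k / G)^(1/4) = (8·43.0³·8·9.9 / (68.9×10³))^0.25
  = (731.14)^0.25 = 5.2000 mm

5.20 mm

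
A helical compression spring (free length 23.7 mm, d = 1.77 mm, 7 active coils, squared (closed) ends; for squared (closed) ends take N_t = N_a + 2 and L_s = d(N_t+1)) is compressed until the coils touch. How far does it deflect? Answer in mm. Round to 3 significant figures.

N_t = 9; L_s = 1.77·10 = 17.7 mm
δ_solid = L₀ − L_s = 23.7 − 17.7 = 6 mm

6.00 mm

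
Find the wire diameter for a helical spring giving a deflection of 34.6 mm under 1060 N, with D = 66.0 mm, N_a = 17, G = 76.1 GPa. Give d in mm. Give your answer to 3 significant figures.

Required rate k = F/δ = 1060/34.6 = 30.636 N/mm
d = (8D³N_a·k / G)^(1/4) = (8·66.0³·17·30.636 / (76.1×10³))^0.25
  = (15740)^0.25 = 11.2009 mm

11.2 mm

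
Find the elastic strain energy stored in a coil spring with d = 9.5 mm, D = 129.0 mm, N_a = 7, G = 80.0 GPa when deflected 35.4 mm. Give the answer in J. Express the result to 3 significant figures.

k = Gd⁴/(8D³N_a) = (80.0×10³)(9.5⁴)/(8·129.0³·7) = 5.4203 N/mm
U = ½kδ² = 0.5 × 5.4203 × 35.4² = 3396.3 N·mm = 3.3963 J

3.40 J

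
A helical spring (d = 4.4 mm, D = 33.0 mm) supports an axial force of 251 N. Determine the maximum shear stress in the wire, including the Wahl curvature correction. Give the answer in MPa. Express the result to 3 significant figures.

Spring index C = D/d = 33.0/4.4 = 7.5000
K_W = (4C−1)/(4C−4) + 0.615/C = 29.000/26.000 + 0.0820 = 1.1974
τ₀ = 8FD/(πd³) = 8·251·33.0/(π·4.4³) = 66264/267.61 = 247.61 MPa
τ_max = K·τ₀ = 1.1974 × 247.61 = 296.49 MPa

296 MPa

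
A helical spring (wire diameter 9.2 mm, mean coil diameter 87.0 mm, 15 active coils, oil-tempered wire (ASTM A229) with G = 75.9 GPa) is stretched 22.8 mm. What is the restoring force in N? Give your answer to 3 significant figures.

157 N

k = Gd⁴/(8D³N_a) = (75.9×10³)(9.2⁴)/(8·87.0³·15) = 6.881 N/mm
F = k·δ = 6.881 × 22.8 = 156.89 N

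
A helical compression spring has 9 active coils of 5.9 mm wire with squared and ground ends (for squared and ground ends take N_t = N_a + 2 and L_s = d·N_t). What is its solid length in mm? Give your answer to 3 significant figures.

64.9 mm

squared and ground ends: N_t = N_a + 2 = 9 + 2 = 11
L_s = d·N_t = 5.9 × 11 = 64.9 mm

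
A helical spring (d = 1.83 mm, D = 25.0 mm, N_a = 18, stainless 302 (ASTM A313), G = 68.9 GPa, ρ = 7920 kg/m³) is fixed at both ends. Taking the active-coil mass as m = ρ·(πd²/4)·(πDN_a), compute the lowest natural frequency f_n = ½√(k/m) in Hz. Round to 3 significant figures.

k = Gd⁴/(8D³N_a) = (68.9×10³)(1.83⁴)/(8·25.0³·18) = 0.34343 N/mm = 343.43 N/m
Wire length L = πDN_a = π·25.0·18 = 1413.7 mm
m = ρ·(πd²/4)·L = 7920 × 2.6302×10⁻⁶ m² × 1.4137 m = 0.02945 kg
f_n = ½√(k/m) = 0.5·√(343.43/0.02945) = 0.5·√(11662) = 53.995 Hz

54.0 Hz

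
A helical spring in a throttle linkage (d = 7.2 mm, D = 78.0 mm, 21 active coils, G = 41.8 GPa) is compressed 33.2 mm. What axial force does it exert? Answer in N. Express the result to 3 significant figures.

k = Gd⁴/(8D³N_a) = (41.8×10³)(7.2⁴)/(8·78.0³·21) = 1.409 N/mm
F = k·δ = 1.409 × 33.2 = 46.779 N

46.8 N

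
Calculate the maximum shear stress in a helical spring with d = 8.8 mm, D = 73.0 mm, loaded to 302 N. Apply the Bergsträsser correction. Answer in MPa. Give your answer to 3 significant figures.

96.0 MPa

Spring index C = D/d = 73.0/8.8 = 8.2955
K_B = (4C+2)/(4C−3) = 35.182/30.182 = 1.1657
τ₀ = 8FD/(πd³) = 8·302·73.0/(π·8.8³) = 176368/2140.9 = 82.38 MPa
τ_max = K·τ₀ = 1.1657 × 82.38 = 96.027 MPa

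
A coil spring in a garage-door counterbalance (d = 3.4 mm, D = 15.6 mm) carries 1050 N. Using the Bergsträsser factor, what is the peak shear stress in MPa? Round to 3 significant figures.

1410 MPa

Spring index C = D/d = 15.6/3.4 = 4.5882
K_B = (4C+2)/(4C−3) = 20.353/15.353 = 1.3257
τ₀ = 8FD/(πd³) = 8·1050·15.6/(π·3.4³) = 131040/123.48 = 1061.2 MPa
τ_max = K·τ₀ = 1.3257 × 1061.2 = 1406.9 MPa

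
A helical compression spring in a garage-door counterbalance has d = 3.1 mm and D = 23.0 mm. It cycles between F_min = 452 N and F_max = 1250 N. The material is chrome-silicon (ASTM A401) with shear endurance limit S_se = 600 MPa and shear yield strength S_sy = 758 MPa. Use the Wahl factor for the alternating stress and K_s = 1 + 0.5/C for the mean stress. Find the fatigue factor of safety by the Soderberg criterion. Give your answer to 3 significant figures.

C = D/d = 23.0/3.1 = 7.4194; K_W = (4C−1)/(4C−4)+0.615/C = 1.1997; K_s = 1+0.5/C = 1.0674
F_a = (F_max−F_min)/2 = 399 N; F_m = (F_max+F_min)/2 = 851 N
τ_a = K_W·8F_aD/(πd³) = 1.1997 × 784.43 = 941.1 MPa
τ_m = K_s·8F_mD/(πd³) = 1.0674 × 1673.1 = 1785.8 MPa
Soderberg: 1/n_f = τ_a/S_se + τ_m/S_sy = 941.1/600 + 1785.8/758 = 1.56851 + 2.35595 = 3.9245
n_f = 1/3.9245 = 0.2548

0.255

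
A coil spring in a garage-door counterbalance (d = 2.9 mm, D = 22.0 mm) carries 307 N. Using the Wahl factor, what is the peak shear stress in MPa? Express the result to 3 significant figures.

Spring index C = D/d = 22.0/2.9 = 7.5862
K_W = (4C−1)/(4C−4) + 0.615/C = 29.345/26.345 + 0.0811 = 1.1949
τ₀ = 8FD/(πd³) = 8·307·22.0/(π·2.9³) = 54032/76.62 = 705.19 MPa
τ_max = K·τ₀ = 1.1949 × 705.19 = 842.66 MPa

843 MPa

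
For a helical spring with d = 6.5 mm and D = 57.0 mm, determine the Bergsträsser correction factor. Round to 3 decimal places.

1.156

C = D/d = 57.0/6.5 = 8.7692
K_B = (4C+2)/(4C−3) = 37.077/32.077 = 1.1559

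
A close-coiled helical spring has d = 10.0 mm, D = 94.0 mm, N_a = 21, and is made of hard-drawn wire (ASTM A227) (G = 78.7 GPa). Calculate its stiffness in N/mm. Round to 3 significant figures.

k = Gd⁴/(8D³N_a) = (78.7×10³ × 10.0⁴) / (8 × 94.0³ × 21)
  = 7.87e+08 / 1.39538e+08 = 5.64 N/mm

5.64 N/mm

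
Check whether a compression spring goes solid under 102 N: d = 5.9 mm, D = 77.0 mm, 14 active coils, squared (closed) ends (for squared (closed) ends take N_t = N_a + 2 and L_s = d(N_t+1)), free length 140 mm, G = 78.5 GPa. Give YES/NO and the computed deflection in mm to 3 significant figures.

YES, δ = 54.8 mm

k = Gd⁴/(8D³N_a) = (78.5×10³)(5.9⁴)/(8·77.0³·14) = 1.8603 N/mm
N_t = 16; L_s = 5.9·17 = 100.3 mm; δ_solid = L₀ − L_s = 140 − 100.3 = 39.7 mm
δ = F/k = 102/1.8603 = 54.829 mm
δ ≥ δ_solid → spring goes solid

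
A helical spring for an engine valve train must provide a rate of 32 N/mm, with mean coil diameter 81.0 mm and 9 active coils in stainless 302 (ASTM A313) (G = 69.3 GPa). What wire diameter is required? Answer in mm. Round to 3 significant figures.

11.5 mm

d = (8D³N_a·k / G)^(1/4) = (8·81.0³·9·32 / (69.3×10³))^0.25
  = (17669)^0.25 = 11.5293 mm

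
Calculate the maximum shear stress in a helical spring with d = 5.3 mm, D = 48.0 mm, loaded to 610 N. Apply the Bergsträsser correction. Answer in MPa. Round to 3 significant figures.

576 MPa

Spring index C = D/d = 48.0/5.3 = 9.0566
K_B = (4C+2)/(4C−3) = 38.226/33.226 = 1.1505
τ₀ = 8FD/(πd³) = 8·610·48.0/(π·5.3³) = 234240/467.71 = 500.82 MPa
τ_max = K·τ₀ = 1.1505 × 500.82 = 576.19 MPa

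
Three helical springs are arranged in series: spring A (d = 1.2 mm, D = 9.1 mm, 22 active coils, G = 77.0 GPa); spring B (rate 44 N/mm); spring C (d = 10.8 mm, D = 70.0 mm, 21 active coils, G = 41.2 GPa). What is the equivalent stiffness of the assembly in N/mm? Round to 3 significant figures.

k_A = Gd⁴/(8D³N_a) = (77.0×10³)(1.2⁴)/(8·9.1³·22) = 1.2039 N/mm
k_C = Gd⁴/(8D³N_a) = (41.2×10³)(10.8⁴)/(8·70.0³·21) = 9.7272 N/mm
Series: 1/k_eq = 1/1.2039 + 1/44 + 1/9.7272 = 0.95619; k_eq = 1.0458 N/mm

1.05 N/mm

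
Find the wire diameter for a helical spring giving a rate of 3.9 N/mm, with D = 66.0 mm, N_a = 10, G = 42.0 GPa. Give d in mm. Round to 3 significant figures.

d = (8D³N_a·k / G)^(1/4) = (8·66.0³·10·3.9 / (42.0×10³))^0.25
  = (2135.7)^0.25 = 6.7980 mm

6.80 mm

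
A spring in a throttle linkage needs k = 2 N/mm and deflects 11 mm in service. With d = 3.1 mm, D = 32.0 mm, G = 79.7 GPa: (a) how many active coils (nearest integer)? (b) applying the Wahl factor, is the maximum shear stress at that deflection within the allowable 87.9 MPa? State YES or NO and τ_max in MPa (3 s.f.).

N_a = Gd⁴/(8D³k) = (79.7×10³)(3.1⁴)/(8·32.0³·2) = 14.04 → N_a = 14
Actual rate k = Gd⁴/(8D³·14) = 2.0056 N/mm
Working load F = kδ = 2.0056·11 = 22.061 N
C = 32.0/3.1 = 10.3226; K_W = (4C−1)/(4C−4)+0.615/C = 1.1400
τ_max = K_W·8FD/(πd³) = 1.1400·60.344 = 68.794 MPa
τ_max ≤ 87.9 MPa → acceptable

(a) 14 coils; (b) YES, τ_max = 68.8 MPa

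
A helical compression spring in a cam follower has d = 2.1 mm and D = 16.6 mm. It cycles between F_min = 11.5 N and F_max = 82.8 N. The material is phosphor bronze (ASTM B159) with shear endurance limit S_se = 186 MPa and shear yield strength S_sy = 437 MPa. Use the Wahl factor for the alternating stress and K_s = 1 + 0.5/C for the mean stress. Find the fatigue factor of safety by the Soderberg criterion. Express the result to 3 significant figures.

0.640

C = D/d = 16.6/2.1 = 7.9048; K_W = (4C−1)/(4C−4)+0.615/C = 1.1864; K_s = 1+0.5/C = 1.0633
F_a = (F_max−F_min)/2 = 35.65 N; F_m = (F_max+F_min)/2 = 47.15 N
τ_a = K_W·8F_aD/(πd³) = 1.1864 × 162.72 = 193.06 MPa
τ_m = K_s·8F_mD/(πd³) = 1.0633 × 215.21 = 228.83 MPa
Soderberg: 1/n_f = τ_a/S_se + τ_m/S_sy = 193.06/186 + 228.83/437 = 1.03795 + 0.52363 = 1.5616
n_f = 1/1.5616 = 0.6404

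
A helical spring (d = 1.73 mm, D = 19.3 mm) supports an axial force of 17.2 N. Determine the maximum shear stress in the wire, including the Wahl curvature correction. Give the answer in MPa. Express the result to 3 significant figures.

184 MPa

Spring index C = D/d = 19.3/1.73 = 11.1561
K_W = (4C−1)/(4C−4) + 0.615/C = 43.624/40.624 + 0.0551 = 1.1290
τ₀ = 8FD/(πd³) = 8·17.2·19.3/(π·1.73³) = 2655.68/16.266 = 163.26 MPa
τ_max = K·τ₀ = 1.1290 × 163.26 = 184.32 MPa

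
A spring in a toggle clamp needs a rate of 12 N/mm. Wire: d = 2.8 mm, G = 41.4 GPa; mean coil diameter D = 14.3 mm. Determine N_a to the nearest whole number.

9

N_a = Gd⁴/(8D³k) = (41.4×10³ × 2.8⁴)/(8 × 14.3³ × 12)
    = 2.54468e+06 / 280724 = 9.065 → 9 coils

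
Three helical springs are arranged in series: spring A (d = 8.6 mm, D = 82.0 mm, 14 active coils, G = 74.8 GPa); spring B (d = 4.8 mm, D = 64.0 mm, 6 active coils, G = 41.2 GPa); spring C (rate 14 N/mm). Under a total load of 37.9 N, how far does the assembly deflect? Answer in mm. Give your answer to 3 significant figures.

k_A = Gd⁴/(8D³N_a) = (74.8×10³)(8.6⁴)/(8·82.0³·14) = 6.6258 N/mm
k_B = Gd⁴/(8D³N_a) = (41.2×10³)(4.8⁴)/(8·64.0³·6) = 1.7381 N/mm
Series: 1/k_eq = 1/6.6258 + 1/1.7381 + 1/14 = 0.79769; k_eq = 1.2536 N/mm
δ = F/k_eq = 37.9/1.2536 = 30.232 mm

30.2 mm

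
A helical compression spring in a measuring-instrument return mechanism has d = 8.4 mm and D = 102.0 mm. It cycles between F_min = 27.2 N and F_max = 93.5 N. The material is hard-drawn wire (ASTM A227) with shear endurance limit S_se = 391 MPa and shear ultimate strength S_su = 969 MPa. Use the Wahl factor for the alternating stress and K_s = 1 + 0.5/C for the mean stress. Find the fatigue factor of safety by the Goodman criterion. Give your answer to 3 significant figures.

14.3

C = D/d = 102.0/8.4 = 12.1429; K_W = (4C−1)/(4C−4)+0.615/C = 1.1180; K_s = 1+0.5/C = 1.0412
F_a = (F_max−F_min)/2 = 33.15 N; F_m = (F_max+F_min)/2 = 60.35 N
τ_a = K_W·8F_aD/(πd³) = 1.1180 × 14.527 = 16.241 MPa
τ_m = K_s·8F_mD/(πd³) = 1.0412 × 26.447 = 27.536 MPa
Goodman: 1/n_f = τ_a/S_se + τ_m/S_su = 16.241/391 + 27.536/969 = 0.04154 + 0.02842 = 0.069954
n_f = 1/0.069954 = 14.3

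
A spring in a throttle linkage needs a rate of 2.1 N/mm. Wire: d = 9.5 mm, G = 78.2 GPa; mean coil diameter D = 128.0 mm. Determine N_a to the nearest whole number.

N_a = Gd⁴/(8D³k) = (78.2×10³ × 9.5⁴)/(8 × 128.0³ × 2.1)
    = 6.36944e+08 / 3.52322e+07 = 18.08 → 18 coils

18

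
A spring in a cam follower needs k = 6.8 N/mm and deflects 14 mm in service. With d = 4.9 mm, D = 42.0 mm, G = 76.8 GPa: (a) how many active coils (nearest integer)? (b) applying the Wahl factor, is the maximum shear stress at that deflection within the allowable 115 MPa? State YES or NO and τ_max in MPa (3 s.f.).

(a) 11 coils; (b) YES, τ_max = 101 MPa

N_a = Gd⁴/(8D³k) = (76.8×10³)(4.9⁴)/(8·42.0³·6.8) = 10.98 → N_a = 11
Actual rate k = Gd⁴/(8D³·11) = 6.7907 N/mm
Working load F = kδ = 6.7907·14 = 95.07 N
C = 42.0/4.9 = 8.5714; K_W = (4C−1)/(4C−4)+0.615/C = 1.1708
τ_max = K_W·8FD/(πd³) = 1.1708·86.426 = 101.19 MPa
τ_max ≤ 115 MPa → acceptable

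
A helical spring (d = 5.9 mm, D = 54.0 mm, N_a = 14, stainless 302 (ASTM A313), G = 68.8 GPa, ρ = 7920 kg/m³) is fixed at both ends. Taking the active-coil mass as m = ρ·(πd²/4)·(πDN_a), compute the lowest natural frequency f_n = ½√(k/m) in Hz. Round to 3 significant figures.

k = Gd⁴/(8D³N_a) = (68.8×10³)(5.9⁴)/(8·54.0³·14) = 4.7271 N/mm = 4727.1 N/m
Wire length L = πDN_a = π·54.0·14 = 2375 mm
m = ρ·(πd²/4)·L = 7920 × 27.34×10⁻⁶ m² × 2.375 m = 0.51427 kg
f_n = ½√(k/m) = 0.5·√(4727.1/0.51427) = 0.5·√(9191.9) = 47.937 Hz

47.9 Hz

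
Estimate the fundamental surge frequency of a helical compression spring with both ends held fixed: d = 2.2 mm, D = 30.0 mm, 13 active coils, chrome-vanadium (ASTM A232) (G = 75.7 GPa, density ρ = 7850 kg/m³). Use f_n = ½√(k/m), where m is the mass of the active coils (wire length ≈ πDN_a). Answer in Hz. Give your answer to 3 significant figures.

k = Gd⁴/(8D³N_a) = (75.7×10³)(2.2⁴)/(8·30.0³·13) = 0.63152 N/mm = 631.52 N/m
Wire length L = πDN_a = π·30.0·13 = 1225.2 mm
m = ρ·(πd²/4)·L = 7850 × 3.8013×10⁻⁶ m² × 1.2252 m = 0.036561 kg
f_n = ½√(k/m) = 0.5·√(631.52/0.036561) = 0.5·√(17273) = 65.714 Hz

65.7 Hz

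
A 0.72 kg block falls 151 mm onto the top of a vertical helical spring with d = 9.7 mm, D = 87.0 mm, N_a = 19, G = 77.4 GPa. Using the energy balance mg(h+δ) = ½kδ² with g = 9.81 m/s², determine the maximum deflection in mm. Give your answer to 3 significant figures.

18.7 mm

k = Gd⁴/(8D³N_a) = (77.4×10³)(9.7⁴)/(8·87.0³·19) = 6.8458 N/mm
W = mg = 0.72 × 9.81 = 7.0632 N
½kδ² − Wδ − Wh = 0 → δ = (W + √(W² + 2kWh))/k
δ = (7.0632 + √(49.889 + 14602.8))/6.8458 = (7.0632 + 121.05)/6.8458 = 18.714 mm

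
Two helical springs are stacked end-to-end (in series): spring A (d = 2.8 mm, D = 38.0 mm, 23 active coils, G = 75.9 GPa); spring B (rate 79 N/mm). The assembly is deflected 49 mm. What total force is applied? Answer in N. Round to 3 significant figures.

22.5 N

k_A = Gd⁴/(8D³N_a) = (75.9×10³)(2.8⁴)/(8·38.0³·23) = 0.46207 N/mm
Series: 1/k_eq = 1/0.46207 + 1/79 = 2.1768; k_eq = 0.45938 N/mm
F = k_eq·δ = 0.45938·49 = 22.51 N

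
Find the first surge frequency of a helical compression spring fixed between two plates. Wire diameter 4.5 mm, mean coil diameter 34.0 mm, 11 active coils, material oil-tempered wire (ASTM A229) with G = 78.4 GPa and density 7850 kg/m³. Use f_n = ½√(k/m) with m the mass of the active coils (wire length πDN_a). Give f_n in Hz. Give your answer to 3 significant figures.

k = Gd⁴/(8D³N_a) = (78.4×10³)(4.5⁴)/(8·34.0³·11) = 9.2949 N/mm = 9294.9 N/m
Wire length L = πDN_a = π·34.0·11 = 1175 mm
m = ρ·(πd²/4)·L = 7850 × 15.904×10⁻⁶ m² × 1.175 m = 0.14669 kg
f_n = ½√(k/m) = 0.5·√(9294.9/0.14669) = 0.5·√(63364) = 125.86 Hz

126 Hz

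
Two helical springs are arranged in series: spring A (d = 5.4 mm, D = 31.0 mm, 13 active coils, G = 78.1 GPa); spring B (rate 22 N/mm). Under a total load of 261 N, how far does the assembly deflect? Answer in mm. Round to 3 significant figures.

k_A = Gd⁴/(8D³N_a) = (78.1×10³)(5.4⁴)/(8·31.0³·13) = 21.434 N/mm
Series: 1/k_eq = 1/21.434 + 1/22 = 0.092109; k_eq = 10.857 N/mm
δ = F/k_eq = 261/10.857 = 24.04 mm

24.0 mm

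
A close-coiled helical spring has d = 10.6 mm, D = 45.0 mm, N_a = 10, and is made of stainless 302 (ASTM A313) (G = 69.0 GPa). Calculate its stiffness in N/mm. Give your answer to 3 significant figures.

k = Gd⁴/(8D³N_a) = (69.0×10³ × 10.6⁴) / (8 × 45.0³ × 10)
  = 8.71109e+08 / 7.29e+06 = 119.49 N/mm

119 N/mm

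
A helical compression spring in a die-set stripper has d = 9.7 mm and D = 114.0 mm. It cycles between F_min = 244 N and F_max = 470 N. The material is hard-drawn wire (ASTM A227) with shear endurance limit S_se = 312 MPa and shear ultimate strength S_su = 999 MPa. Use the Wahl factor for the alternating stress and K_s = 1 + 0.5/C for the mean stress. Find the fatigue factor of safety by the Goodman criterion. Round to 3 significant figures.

4.04

C = D/d = 114.0/9.7 = 11.7526; K_W = (4C−1)/(4C−4)+0.615/C = 1.1221; K_s = 1+0.5/C = 1.0425
F_a = (F_max−F_min)/2 = 113 N; F_m = (F_max+F_min)/2 = 357 N
τ_a = K_W·8F_aD/(πd³) = 1.1221 × 35.942 = 40.33 MPa
τ_m = K_s·8F_mD/(πd³) = 1.0425 × 113.55 = 118.38 MPa
Goodman: 1/n_f = τ_a/S_se + τ_m/S_su = 40.33/312 + 118.38/999 = 0.12926 + 0.11850 = 0.24777
n_f = 1/0.24777 = 4.036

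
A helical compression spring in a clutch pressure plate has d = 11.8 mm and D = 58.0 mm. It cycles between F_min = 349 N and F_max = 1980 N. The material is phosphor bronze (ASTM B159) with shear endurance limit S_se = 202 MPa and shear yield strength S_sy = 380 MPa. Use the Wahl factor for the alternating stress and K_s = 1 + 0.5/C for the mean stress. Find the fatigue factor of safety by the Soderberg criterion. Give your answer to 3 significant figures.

C = D/d = 58.0/11.8 = 4.9153; K_W = (4C−1)/(4C−4)+0.615/C = 1.3167; K_s = 1+0.5/C = 1.1017
F_a = (F_max−F_min)/2 = 815.5 N; F_m = (F_max+F_min)/2 = 1164.5 N
τ_a = K_W·8F_aD/(πd³) = 1.3167 × 73.307 = 96.522 MPa
τ_m = K_s·8F_mD/(πd³) = 1.1017 × 104.68 = 115.33 MPa
Soderberg: 1/n_f = τ_a/S_se + τ_m/S_sy = 96.522/202 + 115.33/380 = 0.47783 + 0.30349 = 0.78133
n_f = 1/0.78133 = 1.28

1.28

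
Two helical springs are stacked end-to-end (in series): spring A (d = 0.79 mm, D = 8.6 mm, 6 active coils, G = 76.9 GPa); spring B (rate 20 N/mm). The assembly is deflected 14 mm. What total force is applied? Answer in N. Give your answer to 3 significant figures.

k_A = Gd⁴/(8D³N_a) = (76.9×10³)(0.79⁴)/(8·8.6³·6) = 0.98107 N/mm
Series: 1/k_eq = 1/0.98107 + 1/20 = 1.0693; k_eq = 0.93519 N/mm
F = k_eq·δ = 0.93519·14 = 13.093 N

13.1 N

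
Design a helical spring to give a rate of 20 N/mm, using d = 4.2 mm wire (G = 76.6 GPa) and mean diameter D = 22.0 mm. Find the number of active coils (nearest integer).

14

N_a = Gd⁴/(8D³k) = (76.6×10³ × 4.2⁴)/(8 × 22.0³ × 20)
    = 2.38356e+07 / 1.70368e+06 = 13.99 → 14 coils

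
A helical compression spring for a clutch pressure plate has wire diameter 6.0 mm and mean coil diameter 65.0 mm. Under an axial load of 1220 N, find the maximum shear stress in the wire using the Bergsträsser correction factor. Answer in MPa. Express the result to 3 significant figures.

1050 MPa

Spring index C = D/d = 65.0/6.0 = 10.8333
K_B = (4C+2)/(4C−3) = 45.333/40.333 = 1.1240
τ₀ = 8FD/(πd³) = 8·1220·65.0/(π·6.0³) = 634400/678.58 = 934.89 MPa
τ_max = K·τ₀ = 1.1240 × 934.89 = 1050.8 MPa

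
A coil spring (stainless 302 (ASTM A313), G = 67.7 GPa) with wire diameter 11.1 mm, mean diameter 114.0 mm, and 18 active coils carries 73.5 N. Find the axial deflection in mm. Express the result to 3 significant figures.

15.3 mm

k = Gd⁴/(8D³N_a) = (67.7×10³)(11.1⁴)/(8·114.0³·18) = 4.8173 N/mm
δ = F/k = 73.5 / 4.8173 = 15.258 mm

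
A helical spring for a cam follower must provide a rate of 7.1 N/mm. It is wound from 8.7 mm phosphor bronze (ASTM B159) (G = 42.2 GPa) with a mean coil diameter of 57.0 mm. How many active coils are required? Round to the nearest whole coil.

N_a = Gd⁴/(8D³k) = (42.2×10³ × 8.7⁴)/(8 × 57.0³ × 7.1)
    = 2.41763e+08 / 1.0519e+07 = 22.98 → 23 coils

23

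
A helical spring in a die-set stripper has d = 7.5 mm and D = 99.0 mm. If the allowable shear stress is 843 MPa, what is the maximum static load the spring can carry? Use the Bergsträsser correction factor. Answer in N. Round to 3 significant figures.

C = D/d = 99.0/7.5 = 13.2000
K_B = (4C+2)/(4C−3) = 54.800/49.800 = 1.1004
τ_max = K·8FD/(πd³) → F_max = τ_allow·πd³/(8DK)
F_max = 843·π·7.5³/(8·99.0·1.1004) = 1.1173e+06/871.52 = 1282 N

1280 N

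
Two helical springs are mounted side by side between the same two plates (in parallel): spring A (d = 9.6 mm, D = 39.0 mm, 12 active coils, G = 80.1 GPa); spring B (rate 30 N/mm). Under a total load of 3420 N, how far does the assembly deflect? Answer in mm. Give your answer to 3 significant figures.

22.9 mm

k_A = Gd⁴/(8D³N_a) = (80.1×10³)(9.6⁴)/(8·39.0³·12) = 119.47 N/mm
Parallel: k_eq = 119.47 + 30 = 149.47 N/mm
δ = F/k_eq = 3420/149.47 = 22.881 mm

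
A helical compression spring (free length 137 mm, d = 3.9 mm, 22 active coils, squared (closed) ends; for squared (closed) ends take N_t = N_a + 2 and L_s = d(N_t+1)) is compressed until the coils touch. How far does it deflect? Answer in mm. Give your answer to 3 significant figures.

39.5 mm

N_t = 24; L_s = 3.9·25 = 97.5 mm
δ_solid = L₀ − L_s = 137 − 97.5 = 39.5 mm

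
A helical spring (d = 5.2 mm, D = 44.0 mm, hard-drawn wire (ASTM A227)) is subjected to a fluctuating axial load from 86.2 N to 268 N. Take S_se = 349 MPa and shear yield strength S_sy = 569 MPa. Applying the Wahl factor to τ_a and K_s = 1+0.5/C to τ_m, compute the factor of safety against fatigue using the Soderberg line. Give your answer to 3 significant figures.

1.98

C = D/d = 44.0/5.2 = 8.4615; K_W = (4C−1)/(4C−4)+0.615/C = 1.1732; K_s = 1+0.5/C = 1.0591
F_a = (F_max−F_min)/2 = 90.9 N; F_m = (F_max+F_min)/2 = 177.1 N
τ_a = K_W·8F_aD/(πd³) = 1.1732 × 72.435 = 84.98 MPa
τ_m = K_s·8F_mD/(πd³) = 1.0591 × 141.12 = 149.46 MPa
Soderberg: 1/n_f = τ_a/S_se + τ_m/S_sy = 84.98/349 + 149.46/569 = 0.24350 + 0.26268 = 0.50617
n_f = 1/0.50617 = 1.976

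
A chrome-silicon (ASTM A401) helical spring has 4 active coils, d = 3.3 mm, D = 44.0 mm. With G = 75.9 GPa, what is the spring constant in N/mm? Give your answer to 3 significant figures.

3.30 N/mm

k = Gd⁴/(8D³N_a) = (75.9×10³ × 3.3⁴) / (8 × 44.0³ × 4)
  = 9.00114e+06 / 2.72589e+06 = 3.3021 N/mm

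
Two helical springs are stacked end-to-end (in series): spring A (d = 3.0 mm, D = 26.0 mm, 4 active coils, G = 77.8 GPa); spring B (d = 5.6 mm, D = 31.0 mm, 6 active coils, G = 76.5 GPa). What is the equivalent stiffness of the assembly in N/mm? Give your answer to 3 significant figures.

k_A = Gd⁴/(8D³N_a) = (77.8×10³)(3.0⁴)/(8·26.0³·4) = 11.205 N/mm
k_B = Gd⁴/(8D³N_a) = (76.5×10³)(5.6⁴)/(8·31.0³·6) = 52.612 N/mm
Series: 1/k_eq = 1/11.205 + 1/52.612 = 0.10826; k_eq = 9.2373 N/mm

9.24 N/mm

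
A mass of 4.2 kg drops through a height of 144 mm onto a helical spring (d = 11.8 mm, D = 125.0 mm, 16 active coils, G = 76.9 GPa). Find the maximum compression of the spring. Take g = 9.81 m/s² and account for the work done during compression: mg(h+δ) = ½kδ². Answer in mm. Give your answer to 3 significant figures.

k = Gd⁴/(8D³N_a) = (76.9×10³)(11.8⁴)/(8·125.0³·16) = 5.9637 N/mm
W = mg = 4.2 × 9.81 = 41.202 N
½kδ² − Wδ − Wh = 0 → δ = (W + √(W² + 2kWh))/k
δ = (41.202 + √(1697.6 + 70766.1))/5.9637 = (41.202 + 269.19)/5.9637 = 52.047 mm

52.0 mm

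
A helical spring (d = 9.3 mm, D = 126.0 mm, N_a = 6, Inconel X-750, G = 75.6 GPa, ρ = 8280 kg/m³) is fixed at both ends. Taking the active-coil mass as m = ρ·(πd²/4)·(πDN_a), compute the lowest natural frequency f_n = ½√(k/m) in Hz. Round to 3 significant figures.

33.2 Hz

k = Gd⁴/(8D³N_a) = (75.6×10³)(9.3⁴)/(8·126.0³·6) = 5.8898 N/mm = 5889.8 N/m
Wire length L = πDN_a = π·126.0·6 = 2375 mm
m = ρ·(πd²/4)·L = 8280 × 67.929×10⁻⁶ m² × 2.375 m = 1.3359 kg
f_n = ½√(k/m) = 0.5·√(5889.8/1.3359) = 0.5·√(4409) = 33.2 Hz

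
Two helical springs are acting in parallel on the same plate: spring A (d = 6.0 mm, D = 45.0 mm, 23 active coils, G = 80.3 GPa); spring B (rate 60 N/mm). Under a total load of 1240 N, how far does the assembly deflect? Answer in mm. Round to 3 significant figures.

18.7 mm

k_A = Gd⁴/(8D³N_a) = (80.3×10³)(6.0⁴)/(8·45.0³·23) = 6.2068 N/mm
Parallel: k_eq = 6.2068 + 60 = 66.207 N/mm
δ = F/k_eq = 1240/66.207 = 18.729 mm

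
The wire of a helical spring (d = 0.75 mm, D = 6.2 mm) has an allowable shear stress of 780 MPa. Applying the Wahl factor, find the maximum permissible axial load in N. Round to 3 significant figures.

17.7 N

C = D/d = 6.2/0.75 = 8.2667
K_W = (4C−1)/(4C−4) + 0.615/C = 32.067/29.067 + 0.0744 = 1.1776
τ_max = K·8FD/(πd³) → F_max = τ_allow·πd³/(8DK)
F_max = 780·π·0.75³/(8·6.2·1.1776) = 1033.8/58.409 = 17.699 N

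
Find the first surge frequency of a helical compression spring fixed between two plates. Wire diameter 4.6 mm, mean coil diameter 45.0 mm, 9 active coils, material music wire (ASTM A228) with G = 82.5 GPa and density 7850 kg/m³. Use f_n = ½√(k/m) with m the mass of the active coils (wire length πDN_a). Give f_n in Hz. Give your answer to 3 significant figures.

92.1 Hz

k = Gd⁴/(8D³N_a) = (82.5×10³)(4.6⁴)/(8·45.0³·9) = 5.6301 N/mm = 5630.1 N/m
Wire length L = πDN_a = π·45.0·9 = 1272.3 mm
m = ρ·(πd²/4)·L = 7850 × 16.619×10⁻⁶ m² × 1.2723 m = 0.16599 kg
f_n = ½√(k/m) = 0.5·√(5630.1/0.16599) = 0.5·√(33918) = 92.085 Hz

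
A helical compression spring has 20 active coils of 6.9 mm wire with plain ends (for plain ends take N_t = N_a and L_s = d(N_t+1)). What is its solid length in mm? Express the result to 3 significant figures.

plain ends: N_t = N_a = 20
L_s = d·(N_t+1) = 6.9 × 21 = 144.9 mm

145 mm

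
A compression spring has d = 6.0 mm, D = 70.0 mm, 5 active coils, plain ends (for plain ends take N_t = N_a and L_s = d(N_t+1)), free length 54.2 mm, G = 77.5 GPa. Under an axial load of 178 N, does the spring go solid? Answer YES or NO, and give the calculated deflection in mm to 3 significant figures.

k = Gd⁴/(8D³N_a) = (77.5×10³)(6.0⁴)/(8·70.0³·5) = 7.3207 N/mm
N_t = 5; L_s = 6.0·6 = 36 mm; δ_solid = L₀ − L_s = 54.2 − 36 = 18.2 mm
δ = F/k = 178/7.3207 = 24.315 mm
δ ≥ δ_solid → spring goes solid

YES, δ = 24.3 mm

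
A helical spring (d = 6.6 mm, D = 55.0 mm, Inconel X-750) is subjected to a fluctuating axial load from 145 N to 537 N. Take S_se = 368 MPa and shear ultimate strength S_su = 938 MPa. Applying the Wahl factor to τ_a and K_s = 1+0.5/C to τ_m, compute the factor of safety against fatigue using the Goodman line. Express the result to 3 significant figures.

2.03

C = D/d = 55.0/6.6 = 8.3333; K_W = (4C−1)/(4C−4)+0.615/C = 1.1761; K_s = 1+0.5/C = 1.0600
F_a = (F_max−F_min)/2 = 196 N; F_m = (F_max+F_min)/2 = 341 N
τ_a = K_W·8F_aD/(πd³) = 1.1761 × 95.483 = 112.3 MPa
τ_m = K_s·8F_mD/(πd³) = 1.0600 × 166.12 = 176.09 MPa
Goodman: 1/n_f = τ_a/S_se + τ_m/S_su = 112.3/368 + 176.09/938 = 0.30515 + 0.18773 = 0.49288
n_f = 1/0.49288 = 2.029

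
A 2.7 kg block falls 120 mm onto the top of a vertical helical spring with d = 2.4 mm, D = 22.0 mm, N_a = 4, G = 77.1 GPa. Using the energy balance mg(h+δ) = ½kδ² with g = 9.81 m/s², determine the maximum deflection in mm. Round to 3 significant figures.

32.8 mm

k = Gd⁴/(8D³N_a) = (77.1×10³)(2.4⁴)/(8·22.0³·4) = 7.5073 N/mm
W = mg = 2.7 × 9.81 = 26.487 N
½kδ² − Wδ − Wh = 0 → δ = (W + √(W² + 2kWh))/k
δ = (26.487 + √(701.56 + 47722.7))/7.5073 = (26.487 + 220.06)/7.5073 = 32.841 mm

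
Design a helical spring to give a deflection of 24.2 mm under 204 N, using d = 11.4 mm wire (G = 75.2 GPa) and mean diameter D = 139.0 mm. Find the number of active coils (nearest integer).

Required rate k = F/δ = 204/24.2 = 8.4298 N/mm
N_a = Gd⁴/(8D³k) = (75.2×10³ × 11.4⁴)/(8 × 139.0³ × 8.4298)
    = 1.2701e+09 / 1.81113e+08 = 7.013 → 7 coils

7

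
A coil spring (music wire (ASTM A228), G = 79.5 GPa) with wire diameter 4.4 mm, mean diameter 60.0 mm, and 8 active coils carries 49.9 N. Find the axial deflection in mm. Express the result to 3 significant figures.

23.2 mm

k = Gd⁴/(8D³N_a) = (79.5×10³)(4.4⁴)/(8·60.0³·8) = 2.1555 N/mm
δ = F/k = 49.9 / 2.1555 = 23.15 mm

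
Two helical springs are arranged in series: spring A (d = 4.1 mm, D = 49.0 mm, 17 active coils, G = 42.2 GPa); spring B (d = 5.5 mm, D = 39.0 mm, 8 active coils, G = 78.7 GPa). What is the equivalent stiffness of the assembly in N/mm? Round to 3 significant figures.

0.717 N/mm

k_A = Gd⁴/(8D³N_a) = (42.2×10³)(4.1⁴)/(8·49.0³·17) = 0.74528 N/mm
k_B = Gd⁴/(8D³N_a) = (78.7×10³)(5.5⁴)/(8·39.0³·8) = 18.969 N/mm
Series: 1/k_eq = 1/0.74528 + 1/18.969 = 1.3945; k_eq = 0.71711 N/mm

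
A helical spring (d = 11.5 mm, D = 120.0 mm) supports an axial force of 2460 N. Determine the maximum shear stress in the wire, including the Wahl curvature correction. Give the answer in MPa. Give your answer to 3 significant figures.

Spring index C = D/d = 120.0/11.5 = 10.4348
K_W = (4C−1)/(4C−4) + 0.615/C = 40.739/37.739 + 0.0589 = 1.1384
τ₀ = 8FD/(πd³) = 8·2460·120.0/(π·11.5³) = 2.3616e+06/4778 = 494.27 MPa
τ_max = K·τ₀ = 1.1384 × 494.27 = 562.69 MPa

563 MPa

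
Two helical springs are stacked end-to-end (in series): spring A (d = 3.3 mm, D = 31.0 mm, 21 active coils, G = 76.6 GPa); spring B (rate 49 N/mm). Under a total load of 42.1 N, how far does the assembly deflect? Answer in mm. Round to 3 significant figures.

24.1 mm

k_A = Gd⁴/(8D³N_a) = (76.6×10³)(3.3⁴)/(8·31.0³·21) = 1.8151 N/mm
Series: 1/k_eq = 1/1.8151 + 1/49 = 0.57136; k_eq = 1.7502 N/mm
δ = F/k_eq = 42.1/1.7502 = 24.054 mm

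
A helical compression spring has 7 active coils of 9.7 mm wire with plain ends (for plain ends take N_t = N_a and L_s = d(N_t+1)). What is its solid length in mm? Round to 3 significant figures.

77.6 mm

plain ends: N_t = N_a = 7
L_s = d·(N_t+1) = 9.7 × 8 = 77.6 mm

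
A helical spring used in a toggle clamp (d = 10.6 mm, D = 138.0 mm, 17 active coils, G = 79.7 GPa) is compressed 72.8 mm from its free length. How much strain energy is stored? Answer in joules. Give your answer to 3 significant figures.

7.46 J

k = Gd⁴/(8D³N_a) = (79.7×10³)(10.6⁴)/(8·138.0³·17) = 2.8152 N/mm
U = ½kδ² = 0.5 × 2.8152 × 72.8² = 7460 N·mm = 7.46 J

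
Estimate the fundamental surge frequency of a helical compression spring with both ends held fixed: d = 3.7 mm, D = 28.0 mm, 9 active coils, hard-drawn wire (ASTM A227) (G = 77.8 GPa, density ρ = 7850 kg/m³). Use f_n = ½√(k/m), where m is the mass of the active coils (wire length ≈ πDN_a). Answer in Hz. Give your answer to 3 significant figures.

186 Hz

k = Gd⁴/(8D³N_a) = (77.8×10³)(3.7⁴)/(8·28.0³·9) = 9.2253 N/mm = 9225.3 N/m
Wire length L = πDN_a = π·28.0·9 = 791.68 mm
m = ρ·(πd²/4)·L = 7850 × 10.752×10⁻⁶ m² × 0.79168 m = 0.066821 kg
f_n = ½√(k/m) = 0.5·√(9225.3/0.066821) = 0.5·√(1.3806e+05) = 185.78 Hz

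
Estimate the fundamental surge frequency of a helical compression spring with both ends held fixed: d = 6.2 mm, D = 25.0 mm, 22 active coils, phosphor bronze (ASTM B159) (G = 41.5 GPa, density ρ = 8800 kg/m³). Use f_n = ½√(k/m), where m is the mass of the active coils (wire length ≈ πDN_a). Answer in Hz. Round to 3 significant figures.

110 Hz

k = Gd⁴/(8D³N_a) = (41.5×10³)(6.2⁴)/(8·25.0³·22) = 22.299 N/mm = 22299 N/m
Wire length L = πDN_a = π·25.0·22 = 1727.9 mm
m = ρ·(πd²/4)·L = 8800 × 30.191×10⁻⁶ m² × 1.7279 m = 0.45906 kg
f_n = ½√(k/m) = 0.5·√(22299/0.45906) = 0.5·√(48575) = 110.2 Hz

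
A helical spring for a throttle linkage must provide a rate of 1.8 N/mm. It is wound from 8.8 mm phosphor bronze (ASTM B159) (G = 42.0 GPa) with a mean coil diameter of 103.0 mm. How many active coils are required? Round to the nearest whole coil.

N_a = Gd⁴/(8D³k) = (42.0×10³ × 8.8⁴)/(8 × 103.0³ × 1.8)
    = 2.51872e+08 / 1.57353e+07 = 16.01 → 16 coils

16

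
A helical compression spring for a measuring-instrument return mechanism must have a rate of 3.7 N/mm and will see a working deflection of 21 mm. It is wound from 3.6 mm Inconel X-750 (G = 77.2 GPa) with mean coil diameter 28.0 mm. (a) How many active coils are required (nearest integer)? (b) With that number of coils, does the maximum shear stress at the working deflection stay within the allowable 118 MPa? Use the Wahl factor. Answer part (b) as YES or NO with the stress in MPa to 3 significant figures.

(a) 20 coils; (b) NO, τ_max = 141 MPa

N_a = Gd⁴/(8D³k) = (77.2×10³)(3.6⁴)/(8·28.0³·3.7) = 19.96 → N_a = 20
Actual rate k = Gd⁴/(8D³·20) = 3.6918 N/mm
Working load F = kδ = 3.6918·21 = 77.527 N
C = 28.0/3.6 = 7.7778; K_W = (4C−1)/(4C−4)+0.615/C = 1.1897
τ_max = K_W·8FD/(πd³) = 1.1897·118.48 = 140.96 MPa
τ_max > 118 MPa → exceeds allowable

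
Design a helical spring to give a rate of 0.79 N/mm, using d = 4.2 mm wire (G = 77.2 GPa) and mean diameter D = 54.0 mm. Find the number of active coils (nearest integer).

24

N_a = Gd⁴/(8D³k) = (77.2×10³ × 4.2⁴)/(8 × 54.0³ × 0.79)
    = 2.40223e+07 / 995172 = 24.14 → 24 coils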